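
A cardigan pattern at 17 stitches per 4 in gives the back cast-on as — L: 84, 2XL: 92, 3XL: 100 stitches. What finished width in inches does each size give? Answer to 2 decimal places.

L 19.76 inches; 2XL 21.65 inches; 3XL 23.53 inches.

17/4 = 4.25 sts per in.
L: 84 / 4.25 = 19.765 → 19.76 in.
2XL: 92 / 4.25 = 21.647 → 21.65 in.
3XL: 100 / 4.25 = 23.529 → 23.53 in.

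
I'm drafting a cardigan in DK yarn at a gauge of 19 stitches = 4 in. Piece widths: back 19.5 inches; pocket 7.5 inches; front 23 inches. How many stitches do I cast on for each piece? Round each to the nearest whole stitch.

Rate = 19/4 = 4.75 sts per in.
back: 19.5 × 4.75 = 92.62 → 93.
pocket: 7.5 × 4.75 = 35.62 → 36.
front: 23 × 4.75 = 109.25 → 109.

back 93; pocket 36; front 109.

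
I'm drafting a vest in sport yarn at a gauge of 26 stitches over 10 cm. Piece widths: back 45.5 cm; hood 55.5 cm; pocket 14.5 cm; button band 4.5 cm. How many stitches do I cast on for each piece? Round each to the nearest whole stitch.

back 118; hood 144; pocket 38; button band 12.

Rate = 26/10 = 2.6 sts per cm.
back: 45.5 × 2.6 = 118.30 → 118.
hood: 55.5 × 2.6 = 144.30 → 144.
pocket: 14.5 × 2.6 = 37.70 → 38.
button band: 4.5 × 2.6 = 11.70 → 12.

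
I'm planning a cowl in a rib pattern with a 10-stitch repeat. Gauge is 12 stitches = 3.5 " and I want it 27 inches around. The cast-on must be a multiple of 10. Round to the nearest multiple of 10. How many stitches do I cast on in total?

12 / 3.5 = 3.429 sts per inch.
27 × 3.429 = 92.57 sts.
Nearest multiple of 10: 90.

90 stitches.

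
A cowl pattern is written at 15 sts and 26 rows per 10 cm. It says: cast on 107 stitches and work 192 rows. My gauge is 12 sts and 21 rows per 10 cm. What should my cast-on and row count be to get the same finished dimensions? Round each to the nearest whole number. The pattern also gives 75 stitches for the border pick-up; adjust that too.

Cast on 86 stitches; work 155 rows; border pick-up 60 stitches.

Stitches: 107 × 12/15 = 85.60 → 86.
Rows: 192 × 21/26 = 155.08 → 155.
border pick-up: 75 × 12/15 = 60.00 → 60.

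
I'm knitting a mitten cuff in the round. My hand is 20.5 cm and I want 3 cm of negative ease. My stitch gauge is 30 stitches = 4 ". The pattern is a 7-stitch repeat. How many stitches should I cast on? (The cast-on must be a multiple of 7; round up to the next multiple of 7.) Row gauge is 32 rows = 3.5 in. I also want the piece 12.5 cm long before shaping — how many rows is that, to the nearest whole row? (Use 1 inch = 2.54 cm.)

Cast on 56 stitches; work 45 rows.

Finished = 20.5 − 3 = 17.5 cm.
17.5 cm × 1/2.54 = 6.89 inches.
30/4 = 7.5 sts per in; 6.89 × 7.5 = 51.67 sts.
Next multiple of 7 → 56.
12.5 cm = 4.92 inches; × 9.143 = 44.99 → 45 rows.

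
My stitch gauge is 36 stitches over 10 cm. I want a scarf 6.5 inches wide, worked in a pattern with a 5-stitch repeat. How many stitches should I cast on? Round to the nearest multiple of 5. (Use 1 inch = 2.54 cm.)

6.5 in = 6.5 × 2.54 = 16.51 cm.
36 / 10 = 3.6 sts/cm.
16.51 × 3.6 = 59.44 sts.
→ 60.

Cast on 60 stitches.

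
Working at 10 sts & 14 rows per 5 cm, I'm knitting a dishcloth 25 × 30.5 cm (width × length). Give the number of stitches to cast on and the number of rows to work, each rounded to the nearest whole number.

Cast on 50 stitches and work 85 rows.

Stitch gauge = 10/5 = 2 sts/cm; 25 × 2 = 50.00 → 50 sts.
Row gauge = 14/5 = 2.8 rows/cm; 30.5 × 2.8 = 85.40 → 85 rows.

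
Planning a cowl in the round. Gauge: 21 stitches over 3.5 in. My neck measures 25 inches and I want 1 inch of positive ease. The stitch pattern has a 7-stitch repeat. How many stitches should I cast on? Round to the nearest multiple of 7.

154 stitches.

Finished = 25 + 1 = 26 inches.
21 / 3.5 = 6 sts/in.
26 × 6 = 156.00 sts.
Nearest multiple of 7: 154.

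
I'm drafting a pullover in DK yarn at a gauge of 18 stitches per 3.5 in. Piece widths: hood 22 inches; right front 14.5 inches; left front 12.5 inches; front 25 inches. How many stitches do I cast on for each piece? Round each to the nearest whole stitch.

Rate = 18/3.5 = 5.143 sts per in.
hood: 22 × 5.143 = 113.14 → 113.
right front: 14.5 × 5.143 = 74.57 → 75.
left front: 12.5 × 5.143 = 64.29 → 64.
front: 25 × 5.143 = 128.57 → 129.

hood 113; right front 75; left front 64; front 129.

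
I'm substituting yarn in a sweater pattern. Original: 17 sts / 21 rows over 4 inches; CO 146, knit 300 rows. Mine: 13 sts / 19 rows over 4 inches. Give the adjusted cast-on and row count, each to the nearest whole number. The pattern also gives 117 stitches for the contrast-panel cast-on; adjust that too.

Stitches: 146 × 13/17 = 111.65 → 112.
Rows: 300 × 19/21 = 271.43 → 271.
contrast-panel cast-on: 117 × 13/17 = 89.47 → 89.

Cast on 112 stitches; work 271 rows; contrast-panel cast-on 89 stitches.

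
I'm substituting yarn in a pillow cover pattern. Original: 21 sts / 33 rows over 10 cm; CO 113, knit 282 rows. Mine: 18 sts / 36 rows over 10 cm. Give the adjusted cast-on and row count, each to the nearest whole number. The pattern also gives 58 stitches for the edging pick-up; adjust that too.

Stitches: 113 × 18/21 = 96.86 → 97.
Rows: 282 × 36/33 = 307.64 → 308.
edging pick-up: 58 × 18/21 = 49.71 → 50.

Cast on 97 stitches; work 308 rows; edging pick-up 50 stitches.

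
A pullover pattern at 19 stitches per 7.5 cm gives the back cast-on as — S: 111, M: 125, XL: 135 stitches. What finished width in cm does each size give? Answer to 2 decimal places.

19/7.5 = 2.533 sts per cm.
S: 111 / 2.533 = 43.816 → 43.82 cm.
M: 125 / 2.533 = 49.342 → 49.34 cm.
XL: 135 / 2.533 = 53.289 → 53.29 cm.

S 43.82 cm; M 49.34 cm; XL 53.29 cm.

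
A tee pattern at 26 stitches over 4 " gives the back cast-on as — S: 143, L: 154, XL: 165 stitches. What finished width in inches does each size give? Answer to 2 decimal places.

S 22.00 inches; L 23.69 inches; XL 25.38 inches.

26/4 = 6.5 sts per in.
S: 143 / 6.5 = 22.000 → 22.00 in.
L: 154 / 6.5 = 23.692 → 23.69 in.
XL: 165 / 6.5 = 25.385 → 25.38 in.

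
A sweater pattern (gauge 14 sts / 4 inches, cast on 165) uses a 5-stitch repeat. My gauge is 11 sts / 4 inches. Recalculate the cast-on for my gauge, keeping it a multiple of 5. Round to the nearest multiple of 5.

165 × 11 / 14 = 129.64.
Nearest multiple of 5: 130.

130 stitches.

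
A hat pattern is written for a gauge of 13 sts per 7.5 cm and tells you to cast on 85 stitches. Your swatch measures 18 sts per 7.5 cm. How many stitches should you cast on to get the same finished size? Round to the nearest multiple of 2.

Cast on 118 stitches.

Scale factor = 18 / 13 = 1.385.
85 × 18 / 13 = 117.69 sts.
→ 118 sts.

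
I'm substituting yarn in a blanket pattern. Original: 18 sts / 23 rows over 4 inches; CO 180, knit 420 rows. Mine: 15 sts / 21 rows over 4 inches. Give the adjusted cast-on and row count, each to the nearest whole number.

Cast on 150 stitches; work 383 rows.

Stitches: 180 × 15/18 = 150.00 → 150.
Rows: 420 × 21/23 = 383.48 → 383.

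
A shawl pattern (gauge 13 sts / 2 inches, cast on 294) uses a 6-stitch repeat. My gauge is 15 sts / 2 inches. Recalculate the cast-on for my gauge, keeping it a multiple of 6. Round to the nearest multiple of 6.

Cast on 342 stitches.

294 × 15 / 13 = 339.23.
Nearest multiple of 6: 342.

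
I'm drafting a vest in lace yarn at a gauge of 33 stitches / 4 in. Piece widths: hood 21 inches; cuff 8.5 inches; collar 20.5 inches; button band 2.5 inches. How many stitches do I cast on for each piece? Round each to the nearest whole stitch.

hood 173; cuff 70; collar 169; button band 21.

Rate = 33/4 = 8.25 sts per in.
hood: 21 × 8.25 = 173.25 → 173.
cuff: 8.5 × 8.25 = 70.12 → 70.
collar: 20.5 × 8.25 = 169.12 → 169.
button band: 2.5 × 8.25 = 20.62 → 21.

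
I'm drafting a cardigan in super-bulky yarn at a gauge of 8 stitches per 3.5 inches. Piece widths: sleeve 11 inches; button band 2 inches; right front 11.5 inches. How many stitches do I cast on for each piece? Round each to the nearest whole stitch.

Rate = 8/3.5 = 2.286 sts per in.
sleeve: 11 × 2.286 = 25.14 → 25.
button band: 2 × 2.286 = 4.57 → 5.
right front: 11.5 × 2.286 = 26.29 → 26.

sleeve 25; button band 5; right front 26.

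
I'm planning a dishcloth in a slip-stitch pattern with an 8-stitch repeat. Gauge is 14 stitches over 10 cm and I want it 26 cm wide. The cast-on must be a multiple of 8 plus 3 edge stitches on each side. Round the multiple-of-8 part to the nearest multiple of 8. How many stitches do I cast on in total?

14 / 10 = 1.4 sts per cm.
26 × 1.4 = 36.40 sts.
Less 6 edge sts → 30.40 for the repeat.
Nearest multiple of 8: 32.
Add back 6 edge sts → 38.

38 stitches.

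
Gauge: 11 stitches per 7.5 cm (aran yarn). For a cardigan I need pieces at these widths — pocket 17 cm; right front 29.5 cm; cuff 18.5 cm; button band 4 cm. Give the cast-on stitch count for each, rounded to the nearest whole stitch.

pocket 25; right front 43; cuff 27; button band 6.

Rate = 11/7.5 = 1.467 sts per cm.
pocket: 17 × 1.467 = 24.93 → 25.
right front: 29.5 × 1.467 = 43.27 → 43.
cuff: 18.5 × 1.467 = 27.13 → 27.
button band: 4 × 1.467 = 5.87 → 6.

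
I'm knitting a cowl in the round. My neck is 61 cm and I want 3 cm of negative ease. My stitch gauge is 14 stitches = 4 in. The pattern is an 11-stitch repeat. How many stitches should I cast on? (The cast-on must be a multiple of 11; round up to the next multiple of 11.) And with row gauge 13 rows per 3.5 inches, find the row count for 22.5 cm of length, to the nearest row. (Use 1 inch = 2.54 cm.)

Cast on 88 stitches; work 33 rows.

Finished = 61 − 3 = 58 cm.
58 cm × 1/2.54 = 22.83 inches.
14/4 = 3.5 sts per in; 22.83 × 3.5 = 79.92 sts.
Next multiple of 11 → 88.
22.5 cm = 8.86 inches; × 3.714 = 32.90 → 33 rows.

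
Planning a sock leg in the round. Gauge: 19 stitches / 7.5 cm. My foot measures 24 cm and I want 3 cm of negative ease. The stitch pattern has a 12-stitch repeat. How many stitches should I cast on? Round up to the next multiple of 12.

60 stitches.

Finished = 24 − 3 = 21 cm.
19 / 7.5 = 2.533 sts/cm.
21 × 2.533 = 53.20 sts.
Next multiple of 12: 60.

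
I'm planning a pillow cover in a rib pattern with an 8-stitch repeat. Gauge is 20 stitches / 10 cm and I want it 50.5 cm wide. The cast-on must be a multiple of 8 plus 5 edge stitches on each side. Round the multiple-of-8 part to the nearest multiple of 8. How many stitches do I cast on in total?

CO 98 sts.

20 / 10 = 2 sts per cm.
50.5 × 2 = 101.00 sts.
Less 10 edge sts → 91.00 for the repeat.
Nearest multiple of 8: 88.
Add back 10 edge sts → 98.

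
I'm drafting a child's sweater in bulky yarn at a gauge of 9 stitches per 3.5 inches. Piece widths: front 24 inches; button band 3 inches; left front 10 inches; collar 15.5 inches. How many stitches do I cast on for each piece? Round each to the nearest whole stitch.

Rate = 9/3.5 = 2.571 sts per in.
front: 24 × 2.571 = 61.71 → 62.
button band: 3 × 2.571 = 7.71 → 8.
left front: 10 × 2.571 = 25.71 → 26.
collar: 15.5 × 2.571 = 39.86 → 40.

front 62; button band 8; left front 26; collar 40.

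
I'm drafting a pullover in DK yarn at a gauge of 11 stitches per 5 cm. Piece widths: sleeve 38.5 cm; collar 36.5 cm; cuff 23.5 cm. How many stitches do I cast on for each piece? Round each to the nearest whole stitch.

Rate = 11/5 = 2.2 sts per cm.
sleeve: 38.5 × 2.2 = 84.70 → 85.
collar: 36.5 × 2.2 = 80.30 → 80.
cuff: 23.5 × 2.2 = 51.70 → 52.

sleeve 85; collar 80; cuff 52.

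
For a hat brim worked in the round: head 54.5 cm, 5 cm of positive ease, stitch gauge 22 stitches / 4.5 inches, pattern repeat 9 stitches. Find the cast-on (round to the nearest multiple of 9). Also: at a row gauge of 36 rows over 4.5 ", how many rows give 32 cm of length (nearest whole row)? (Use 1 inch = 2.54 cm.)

Cast on 117 stitches; work 101 rows.

Finished = 54.5 + 5 = 59.5 cm.
59.5 cm × 1/2.54 = 23.43 inches.
22/4.5 = 4.889 sts per in; 23.43 × 4.889 = 114.52 sts.
Nearest multiple of 9 → 117.
32 cm = 12.60 inches; × 8 = 100.79 → 101 rows.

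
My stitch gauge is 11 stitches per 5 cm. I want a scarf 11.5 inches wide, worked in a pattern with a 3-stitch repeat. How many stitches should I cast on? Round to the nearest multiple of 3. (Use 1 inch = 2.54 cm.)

11.5 in = 11.5 × 2.54 = 29.21 cm.
11 / 5 = 2.2 sts/cm.
29.21 × 2.2 = 64.26 sts.
→ 63.

CO 63 sts.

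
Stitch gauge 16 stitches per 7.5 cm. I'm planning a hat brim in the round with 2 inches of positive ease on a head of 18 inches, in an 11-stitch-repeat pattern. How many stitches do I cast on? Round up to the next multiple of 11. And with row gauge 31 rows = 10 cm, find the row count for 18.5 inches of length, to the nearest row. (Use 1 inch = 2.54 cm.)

Cast on 110 stitches; work 146 rows.

Finished = 18 + 2 = 20 inches.
20 inches × 2.54 = 50.80 cm.
16/7.5 = 2.133 sts per cm; 50.80 × 2.133 = 108.37 sts.
Next multiple of 11 → 110.
18.5 inches = 46.99 cm; × 3.1 = 145.67 → 146 rows.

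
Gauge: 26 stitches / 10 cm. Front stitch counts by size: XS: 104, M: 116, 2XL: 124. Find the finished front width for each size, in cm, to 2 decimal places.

26/10 = 2.6 sts per cm.
XS: 104 / 2.6 = 40.000 → 40.00 cm.
M: 116 / 2.6 = 44.615 → 44.62 cm.
2XL: 124 / 2.6 = 47.692 → 47.69 cm.

XS 40.00 cm; M 44.62 cm; 2XL 47.69 cm.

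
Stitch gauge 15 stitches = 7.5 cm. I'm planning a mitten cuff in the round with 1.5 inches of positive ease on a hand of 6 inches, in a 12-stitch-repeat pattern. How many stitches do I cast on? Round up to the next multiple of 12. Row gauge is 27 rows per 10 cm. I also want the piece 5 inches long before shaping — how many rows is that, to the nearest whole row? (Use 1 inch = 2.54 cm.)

Cast on 48 stitches; work 34 rows.

Finished = 6 + 1.5 = 7.5 inches.
7.5 inches × 2.54 = 19.05 cm.
15/7.5 = 2 sts per cm; 19.05 × 2 = 38.10 sts.
Next multiple of 12 → 48.
5 inches = 12.70 cm; × 2.7 = 34.29 → 34 rows.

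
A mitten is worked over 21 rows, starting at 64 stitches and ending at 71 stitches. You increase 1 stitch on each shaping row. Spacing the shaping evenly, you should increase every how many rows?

Increase every 3rd row.

Stitches to add: |71 − 64| = 7.
Shaping rows needed: 7 / 1 = 7.
21 rows / 7 = every 3 rows.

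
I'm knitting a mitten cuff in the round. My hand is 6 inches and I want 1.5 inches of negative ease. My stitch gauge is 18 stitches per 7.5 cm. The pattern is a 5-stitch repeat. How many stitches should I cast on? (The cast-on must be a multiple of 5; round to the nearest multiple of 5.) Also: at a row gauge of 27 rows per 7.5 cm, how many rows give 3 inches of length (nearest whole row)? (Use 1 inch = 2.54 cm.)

Finished = 6 − 1.5 = 4.5 inches.
4.5 inches × 2.54 = 11.43 cm.
18/7.5 = 2.4 sts per cm; 11.43 × 2.4 = 27.43 sts.
Nearest multiple of 5 → 25.
3 inches = 7.62 cm; × 3.6 = 27.43 → 27 rows.

Cast on 25 stitches; work 27 rows.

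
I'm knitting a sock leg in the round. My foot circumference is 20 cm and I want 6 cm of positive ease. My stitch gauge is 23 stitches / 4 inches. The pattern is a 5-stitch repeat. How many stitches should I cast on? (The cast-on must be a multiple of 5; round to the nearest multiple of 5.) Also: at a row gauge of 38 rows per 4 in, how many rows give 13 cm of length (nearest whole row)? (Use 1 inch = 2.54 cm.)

Cast on 60 stitches; work 49 rows.

Finished = 20 + 6 = 26 cm.
26 cm × 1/2.54 = 10.24 inches.
23/4 = 5.75 sts per in; 10.24 × 5.75 = 58.86 sts.
Nearest multiple of 5 → 60.
13 cm = 5.12 inches; × 9.5 = 48.62 → 49 rows.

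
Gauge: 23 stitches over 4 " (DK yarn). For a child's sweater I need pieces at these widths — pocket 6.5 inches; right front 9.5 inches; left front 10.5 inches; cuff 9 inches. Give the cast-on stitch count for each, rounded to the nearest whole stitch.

Rate = 23/4 = 5.75 sts per in.
pocket: 6.5 × 5.75 = 37.38 → 37.
right front: 9.5 × 5.75 = 54.62 → 55.
left front: 10.5 × 5.75 = 60.38 → 60.
cuff: 9 × 5.75 = 51.75 → 52.

pocket 37; right front 55; left front 60; cuff 52.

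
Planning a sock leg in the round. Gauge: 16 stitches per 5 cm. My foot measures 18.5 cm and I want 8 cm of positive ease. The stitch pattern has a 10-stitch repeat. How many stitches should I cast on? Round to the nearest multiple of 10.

CO 80 sts.

Finished = 18.5 + 8 = 26.5 cm.
16 / 5 = 3.2 sts/cm.
26.5 × 3.2 = 84.80 sts.
Nearest multiple of 10: 80.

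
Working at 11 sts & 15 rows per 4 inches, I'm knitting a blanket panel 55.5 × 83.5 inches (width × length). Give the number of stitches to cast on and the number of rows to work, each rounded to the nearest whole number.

Cast on 153 stitches and work 313 rows.

Stitch gauge = 11/4 = 2.75 sts/in; 55.5 × 2.75 = 152.62 → 153 sts.
Row gauge = 15/4 = 3.75 rows/in; 83.5 × 3.75 = 313.12 → 313 rows.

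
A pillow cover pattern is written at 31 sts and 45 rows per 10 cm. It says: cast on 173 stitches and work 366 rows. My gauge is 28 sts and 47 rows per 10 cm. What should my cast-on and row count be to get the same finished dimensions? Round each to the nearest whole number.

Stitches: 173 × 28/31 = 156.26 → 156.
Rows: 366 × 47/45 = 382.27 → 382.

Cast on 156 stitches; work 382 rows.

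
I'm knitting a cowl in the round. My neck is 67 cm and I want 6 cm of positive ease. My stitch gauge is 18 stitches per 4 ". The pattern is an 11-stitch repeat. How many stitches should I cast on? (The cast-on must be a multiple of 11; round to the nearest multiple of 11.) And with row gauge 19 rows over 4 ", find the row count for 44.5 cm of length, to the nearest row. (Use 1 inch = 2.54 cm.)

Cast on 132 stitches; work 83 rows.

Finished = 67 + 6 = 73 cm.
73 cm × 1/2.54 = 28.74 inches.
18/4 = 4.5 sts per in; 28.74 × 4.5 = 129.33 sts.
Nearest multiple of 11 → 132.
44.5 cm = 17.52 inches; × 4.75 = 83.22 → 83 rows.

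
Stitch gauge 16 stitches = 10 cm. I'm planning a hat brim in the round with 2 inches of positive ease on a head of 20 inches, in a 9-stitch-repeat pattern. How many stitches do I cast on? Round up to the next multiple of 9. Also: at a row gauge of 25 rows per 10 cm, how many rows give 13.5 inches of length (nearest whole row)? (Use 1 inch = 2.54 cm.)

Finished = 20 + 2 = 22 inches.
22 inches × 2.54 = 55.88 cm.
16/10 = 1.6 sts per cm; 55.88 × 1.6 = 89.41 sts.
Next multiple of 9 → 90.
13.5 inches = 34.29 cm; × 2.5 = 85.72 → 86 rows.

Cast on 90 stitches; work 86 rows.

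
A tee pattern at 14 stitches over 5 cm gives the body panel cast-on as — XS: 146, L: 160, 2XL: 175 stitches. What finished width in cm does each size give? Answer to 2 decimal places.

14/5 = 2.8 sts per cm.
XS: 146 / 2.8 = 52.143 → 52.14 cm.
L: 160 / 2.8 = 57.143 → 57.14 cm.
2XL: 175 / 2.8 = 62.500 → 62.50 cm.

XS 52.14 cm; L 57.14 cm; 2XL 62.50 cm.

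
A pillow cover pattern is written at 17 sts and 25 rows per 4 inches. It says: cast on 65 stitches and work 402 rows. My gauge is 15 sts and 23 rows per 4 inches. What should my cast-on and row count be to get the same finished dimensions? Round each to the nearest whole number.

Stitches: 65 × 15/17 = 57.35 → 57.
Rows: 402 × 23/25 = 369.84 → 370.

Cast on 57 stitches; work 370 rows.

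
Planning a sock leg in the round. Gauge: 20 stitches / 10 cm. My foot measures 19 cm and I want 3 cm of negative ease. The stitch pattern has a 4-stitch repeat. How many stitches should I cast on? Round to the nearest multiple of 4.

Cast on 32 stitches.

Finished = 19 − 3 = 16 cm.
20 / 10 = 2 sts/cm.
16 × 2 = 32.00 sts.
Nearest multiple of 4: 32.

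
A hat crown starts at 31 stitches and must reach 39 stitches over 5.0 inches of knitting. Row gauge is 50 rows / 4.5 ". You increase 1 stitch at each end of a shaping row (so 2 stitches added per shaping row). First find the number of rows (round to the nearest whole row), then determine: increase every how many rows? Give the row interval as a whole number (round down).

Increase every 14th row.

Rows = 5.0 × 11.111 = 55.6 → 56 rows.
Stitches to add: 8 → 4 shaping rows (at 2 st each).
56 / 4 = 14.00 → every 14 rows.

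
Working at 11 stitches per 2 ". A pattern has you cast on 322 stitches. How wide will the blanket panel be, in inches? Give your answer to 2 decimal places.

11 stitches / 2 inch = 5.5 stitches per inch.
322 / 5.5 = 58.545 inches.

58.55 inches.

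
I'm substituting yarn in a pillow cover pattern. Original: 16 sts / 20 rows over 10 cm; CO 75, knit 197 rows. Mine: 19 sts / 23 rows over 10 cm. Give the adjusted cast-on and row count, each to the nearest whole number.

Stitches: 75 × 19/16 = 89.06 → 89.
Rows: 197 × 23/20 = 226.55 → 227.

Cast on 89 stitches; work 227 rows.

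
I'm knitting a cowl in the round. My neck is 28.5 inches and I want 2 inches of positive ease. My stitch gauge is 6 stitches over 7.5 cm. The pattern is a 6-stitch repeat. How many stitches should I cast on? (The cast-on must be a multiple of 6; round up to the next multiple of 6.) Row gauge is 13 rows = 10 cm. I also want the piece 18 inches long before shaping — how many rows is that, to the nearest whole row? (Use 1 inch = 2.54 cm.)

Finished = 28.5 + 2 = 30.5 inches.
30.5 inches × 2.54 = 77.47 cm.
6/7.5 = 0.8 sts per cm; 77.47 × 0.8 = 61.98 sts.
Next multiple of 6 → 66.
18 inches = 45.72 cm; × 1.3 = 59.44 → 59 rows.

Cast on 66 stitches; work 59 rows.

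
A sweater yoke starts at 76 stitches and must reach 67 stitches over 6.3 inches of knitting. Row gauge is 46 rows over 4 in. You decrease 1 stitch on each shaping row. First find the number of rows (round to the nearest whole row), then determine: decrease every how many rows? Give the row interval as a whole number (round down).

Rows = 6.3 × 11.5 = 72.5 → 72 rows.
Stitches to remove: 9 → 9 shaping rows (at 1 st each).
72 / 9 = 8.00 → every 8 rows.

Decrease every 8th row.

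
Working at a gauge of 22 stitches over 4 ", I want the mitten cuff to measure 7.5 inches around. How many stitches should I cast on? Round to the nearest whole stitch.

22 stitches / 4 in = 5.5 stitches per inch.
7.5 × 5.5 = 41.25 stitches.
Round to nearest → 41.

Cast on 41 stitches.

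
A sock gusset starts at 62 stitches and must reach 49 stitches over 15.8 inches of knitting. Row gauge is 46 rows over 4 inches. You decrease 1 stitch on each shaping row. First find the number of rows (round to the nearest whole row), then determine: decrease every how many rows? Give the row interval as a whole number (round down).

Decrease every 14th row.

Rows = 15.8 × 11.5 = 181.7 → 182 rows.
Stitches to remove: 13 → 13 shaping rows (at 1 st each).
182 / 13 = 14.00 → every 14 rows.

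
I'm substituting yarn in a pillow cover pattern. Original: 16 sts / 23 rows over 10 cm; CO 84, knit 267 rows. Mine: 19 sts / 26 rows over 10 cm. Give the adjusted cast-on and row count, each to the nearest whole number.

Cast on 100 stitches; work 302 rows.

Stitches: 84 × 19/16 = 99.75 → 100.
Rows: 267 × 26/23 = 301.83 → 302.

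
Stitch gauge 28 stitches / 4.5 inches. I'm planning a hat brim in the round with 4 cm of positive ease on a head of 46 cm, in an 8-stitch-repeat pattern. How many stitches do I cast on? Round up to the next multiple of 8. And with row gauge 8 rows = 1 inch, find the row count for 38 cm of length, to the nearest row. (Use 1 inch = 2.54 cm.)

Cast on 128 stitches; work 120 rows.

Finished = 46 + 4 = 50 cm.
50 cm × 1/2.54 = 19.69 inches.
28/4.5 = 6.222 sts per in; 19.69 × 6.222 = 122.48 sts.
Next multiple of 8 → 128.
38 cm = 14.96 inches; × 8 = 119.69 → 120 rows.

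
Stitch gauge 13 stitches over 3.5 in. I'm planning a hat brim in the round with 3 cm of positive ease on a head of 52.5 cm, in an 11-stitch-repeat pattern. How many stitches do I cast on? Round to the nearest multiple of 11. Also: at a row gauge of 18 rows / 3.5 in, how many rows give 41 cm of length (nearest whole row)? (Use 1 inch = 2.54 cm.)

Cast on 77 stitches; work 83 rows.

Finished = 52.5 + 3 = 55.5 cm.
55.5 cm × 1/2.54 = 21.85 inches.
13/3.5 = 3.714 sts per in; 21.85 × 3.714 = 81.16 sts.
Nearest multiple of 11 → 77.
41 cm = 16.14 inches; × 5.143 = 83.01 → 83 rows.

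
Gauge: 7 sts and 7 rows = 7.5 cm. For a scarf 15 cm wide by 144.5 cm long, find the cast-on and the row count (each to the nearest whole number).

Stitch gauge = 7/7.5 = 0.933 sts/cm; 15 × 0.933 = 14.00 → 14 sts.
Row gauge = 7/7.5 = 0.933 rows/cm; 144.5 × 0.933 = 134.87 → 135 rows.

Cast on 14 stitches and work 135 rows.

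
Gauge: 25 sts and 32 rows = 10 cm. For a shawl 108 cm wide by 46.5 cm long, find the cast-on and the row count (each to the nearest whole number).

Cast on 270 stitches and work 149 rows.

Stitch gauge = 25/10 = 2.5 sts/cm; 108 × 2.5 = 270.00 → 270 sts.
Row gauge = 32/10 = 3.2 rows/cm; 46.5 × 3.2 = 148.80 → 149 rows.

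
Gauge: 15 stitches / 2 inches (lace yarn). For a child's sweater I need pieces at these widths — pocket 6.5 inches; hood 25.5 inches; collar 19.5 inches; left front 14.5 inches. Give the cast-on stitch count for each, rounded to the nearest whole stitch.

pocket 49; hood 191; collar 146; left front 109.

Rate = 15/2 = 7.5 sts per in.
pocket: 6.5 × 7.5 = 48.75 → 49.
hood: 25.5 × 7.5 = 191.25 → 191.
collar: 19.5 × 7.5 = 146.25 → 146.
left front: 14.5 × 7.5 = 108.75 → 109.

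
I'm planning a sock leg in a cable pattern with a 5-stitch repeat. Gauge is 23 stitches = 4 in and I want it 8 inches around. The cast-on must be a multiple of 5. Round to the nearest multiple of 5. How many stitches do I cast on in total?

23 / 4 = 5.75 sts per inch.
8 × 5.75 = 46.00 sts.
Nearest multiple of 5: 45.

Cast on 45 stitches.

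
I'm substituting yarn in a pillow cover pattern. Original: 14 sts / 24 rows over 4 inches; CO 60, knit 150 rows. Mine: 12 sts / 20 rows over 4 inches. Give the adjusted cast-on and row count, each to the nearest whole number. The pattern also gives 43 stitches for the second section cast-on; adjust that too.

Cast on 51 stitches; work 125 rows; second section cast-on 37 stitches.

Stitches: 60 × 12/14 = 51.43 → 51.
Rows: 150 × 20/24 = 125.00 → 125.
second section cast-on: 43 × 12/14 = 36.86 → 37.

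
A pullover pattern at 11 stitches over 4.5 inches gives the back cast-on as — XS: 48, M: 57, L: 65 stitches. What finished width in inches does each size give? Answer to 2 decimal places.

XS 19.64 inches; M 23.32 inches; L 26.59 inches.

11/4.5 = 2.444 sts per in.
XS: 48 / 2.444 = 19.636 → 19.64 in.
M: 57 / 2.444 = 23.318 → 23.32 in.
L: 65 / 2.444 = 26.591 → 26.59 in.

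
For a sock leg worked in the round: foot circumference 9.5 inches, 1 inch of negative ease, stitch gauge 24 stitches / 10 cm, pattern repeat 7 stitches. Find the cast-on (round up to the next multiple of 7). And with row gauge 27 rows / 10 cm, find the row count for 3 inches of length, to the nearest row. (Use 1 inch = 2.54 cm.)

Finished = 9.5 − 1 = 8.5 inches.
8.5 inches × 2.54 = 21.59 cm.
24/10 = 2.4 sts per cm; 21.59 × 2.4 = 51.82 sts.
Next multiple of 7 → 56.
3 inches = 7.62 cm; × 2.7 = 20.57 → 21 rows.

Cast on 56 stitches; work 21 rows.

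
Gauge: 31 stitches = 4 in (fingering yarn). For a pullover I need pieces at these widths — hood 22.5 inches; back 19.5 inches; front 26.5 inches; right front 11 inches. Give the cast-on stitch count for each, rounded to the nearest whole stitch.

hood 174; back 151; front 205; right front 85.

Rate = 31/4 = 7.75 sts per in.
hood: 22.5 × 7.75 = 174.38 → 174.
back: 19.5 × 7.75 = 151.12 → 151.
front: 26.5 × 7.75 = 205.38 → 205.
right front: 11 × 7.75 = 85.25 → 85.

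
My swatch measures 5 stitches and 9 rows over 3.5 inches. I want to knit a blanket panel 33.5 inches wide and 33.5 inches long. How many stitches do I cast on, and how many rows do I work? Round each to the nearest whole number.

Cast on 48 stitches and work 86 rows.

Stitch gauge = 5/3.5 = 1.429 sts/in; 33.5 × 1.429 = 47.86 → 48 sts.
Row gauge = 9/3.5 = 2.571 rows/in; 33.5 × 2.571 = 86.14 → 86 rows.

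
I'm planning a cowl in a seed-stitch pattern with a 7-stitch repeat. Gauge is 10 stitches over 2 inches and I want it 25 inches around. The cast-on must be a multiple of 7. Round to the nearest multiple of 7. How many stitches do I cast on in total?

126 stitches.

10 / 2 = 5 sts per inch.
25 × 5 = 125.00 sts.
Nearest multiple of 7: 126.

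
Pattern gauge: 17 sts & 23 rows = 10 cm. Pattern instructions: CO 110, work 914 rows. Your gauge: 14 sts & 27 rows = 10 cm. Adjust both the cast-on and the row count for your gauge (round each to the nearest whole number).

Cast on 91 stitches; work 1073 rows.

Stitches: 110 × 14/17 = 90.59 → 91.
Rows: 914 × 27/23 = 1072.96 → 1073.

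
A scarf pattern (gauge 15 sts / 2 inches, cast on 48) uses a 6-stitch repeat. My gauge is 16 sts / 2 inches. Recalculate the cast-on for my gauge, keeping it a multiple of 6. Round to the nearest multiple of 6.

Cast on 54 stitches.

48 × 16 / 15 = 51.20.
Nearest multiple of 6: 54.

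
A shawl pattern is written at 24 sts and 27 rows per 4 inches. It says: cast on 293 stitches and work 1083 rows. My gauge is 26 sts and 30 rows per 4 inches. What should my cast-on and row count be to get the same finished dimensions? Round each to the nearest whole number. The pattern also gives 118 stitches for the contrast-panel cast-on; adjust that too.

Stitches: 293 × 26/24 = 317.42 → 317.
Rows: 1083 × 30/27 = 1203.33 → 1203.
contrast-panel cast-on: 118 × 26/24 = 127.83 → 128.

Cast on 317 stitches; work 1203 rows; contrast-panel cast-on 128 stitches.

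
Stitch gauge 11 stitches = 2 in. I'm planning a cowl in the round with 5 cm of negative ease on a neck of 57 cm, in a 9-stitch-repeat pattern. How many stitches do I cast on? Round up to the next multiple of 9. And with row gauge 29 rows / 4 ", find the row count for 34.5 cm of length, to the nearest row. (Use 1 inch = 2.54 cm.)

Cast on 117 stitches; work 98 rows.

Finished = 57 − 5 = 52 cm.
52 cm × 1/2.54 = 20.47 inches.
11/2 = 5.5 sts per in; 20.47 × 5.5 = 112.60 sts.
Next multiple of 9 → 117.
34.5 cm = 13.58 inches; × 7.25 = 98.47 → 98 rows.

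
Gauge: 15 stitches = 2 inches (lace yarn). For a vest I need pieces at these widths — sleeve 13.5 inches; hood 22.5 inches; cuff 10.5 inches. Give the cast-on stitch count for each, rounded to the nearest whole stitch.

sleeve 101; hood 169; cuff 79.

Rate = 15/2 = 7.5 sts per in.
sleeve: 13.5 × 7.5 = 101.25 → 101.
hood: 22.5 × 7.5 = 168.75 → 169.
cuff: 10.5 × 7.5 = 78.75 → 79.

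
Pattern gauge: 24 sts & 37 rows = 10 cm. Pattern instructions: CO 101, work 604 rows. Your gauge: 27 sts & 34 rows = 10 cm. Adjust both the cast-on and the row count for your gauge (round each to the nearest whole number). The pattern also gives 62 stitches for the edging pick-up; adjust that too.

Stitches: 101 × 27/24 = 113.62 → 114.
Rows: 604 × 34/37 = 555.03 → 555.
edging pick-up: 62 × 27/24 = 69.75 → 70.

Cast on 114 stitches; work 555 rows; edging pick-up 70 stitches.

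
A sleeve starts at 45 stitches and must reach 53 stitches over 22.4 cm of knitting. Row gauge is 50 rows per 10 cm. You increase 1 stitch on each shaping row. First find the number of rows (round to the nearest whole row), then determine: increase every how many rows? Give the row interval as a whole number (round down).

Rows = 22.4 × 5 = 112.0 → 112 rows.
Stitches to add: 8 → 8 shaping rows (at 1 st each).
112 / 8 = 14.00 → every 14 rows.

Increase every 14th row.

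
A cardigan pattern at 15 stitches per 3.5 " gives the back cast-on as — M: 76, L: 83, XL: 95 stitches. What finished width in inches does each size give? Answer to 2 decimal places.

15/3.5 = 4.286 sts per in.
M: 76 / 4.286 = 17.733 → 17.73 in.
L: 83 / 4.286 = 19.367 → 19.37 in.
XL: 95 / 4.286 = 22.167 → 22.17 in.

M 17.73 inches; L 19.37 inches; XL 22.17 inches.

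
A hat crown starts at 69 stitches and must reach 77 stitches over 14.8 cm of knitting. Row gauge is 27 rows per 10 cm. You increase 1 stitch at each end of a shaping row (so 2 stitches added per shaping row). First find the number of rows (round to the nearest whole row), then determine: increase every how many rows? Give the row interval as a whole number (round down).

Increase every 10th row.

Rows = 14.8 × 2.7 = 40.0 → 40 rows.
Stitches to add: 8 → 4 shaping rows (at 2 st each).
40 / 4 = 10.00 → every 10 rows.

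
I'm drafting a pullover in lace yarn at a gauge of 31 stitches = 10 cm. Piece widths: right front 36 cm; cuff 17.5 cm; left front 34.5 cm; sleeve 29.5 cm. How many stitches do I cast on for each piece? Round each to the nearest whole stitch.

Rate = 31/10 = 3.1 sts per cm.
right front: 36 × 3.1 = 111.60 → 112.
cuff: 17.5 × 3.1 = 54.25 → 54.
left front: 34.5 × 3.1 = 106.95 → 107.
sleeve: 29.5 × 3.1 = 91.45 → 91.

right front 112; cuff 54; left front 107; sleeve 91.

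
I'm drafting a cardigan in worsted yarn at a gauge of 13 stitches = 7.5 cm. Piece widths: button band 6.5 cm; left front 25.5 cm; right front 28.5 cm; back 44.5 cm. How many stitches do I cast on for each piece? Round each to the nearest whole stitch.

button band 11; left front 44; right front 49; back 77.

Rate = 13/7.5 = 1.733 sts per cm.
button band: 6.5 × 1.733 = 11.27 → 11.
left front: 25.5 × 1.733 = 44.20 → 44.
right front: 28.5 × 1.733 = 49.40 → 49.
back: 44.5 × 1.733 = 77.13 → 77.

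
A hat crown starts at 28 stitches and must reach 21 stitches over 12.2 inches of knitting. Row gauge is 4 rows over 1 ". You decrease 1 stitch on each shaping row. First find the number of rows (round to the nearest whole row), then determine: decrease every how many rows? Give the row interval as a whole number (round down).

Rows = 12.2 × 4 = 48.8 → 49 rows.
Stitches to remove: 7 → 7 shaping rows (at 1 st each).
49 / 7 = 7.00 → every 7 rows.

Decrease every 7th row.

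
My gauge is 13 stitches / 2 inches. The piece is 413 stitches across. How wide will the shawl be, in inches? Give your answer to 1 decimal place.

13 stitches / 2 inch = 6.5 stitches per inch.
413 / 6.5 = 63.54 inches.

63.5 inches.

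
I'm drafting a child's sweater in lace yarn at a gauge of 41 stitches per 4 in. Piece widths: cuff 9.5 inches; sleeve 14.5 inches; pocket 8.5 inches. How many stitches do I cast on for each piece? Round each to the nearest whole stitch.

Rate = 41/4 = 10.25 sts per in.
cuff: 9.5 × 10.25 = 97.38 → 97.
sleeve: 14.5 × 10.25 = 148.62 → 149.
pocket: 8.5 × 10.25 = 87.12 → 87.

cuff 97; sleeve 149; pocket 87.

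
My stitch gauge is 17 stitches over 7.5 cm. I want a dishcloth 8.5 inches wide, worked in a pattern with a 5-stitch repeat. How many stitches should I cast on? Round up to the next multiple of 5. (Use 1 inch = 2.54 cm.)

8.5 in = 8.5 × 2.54 = 21.59 cm.
17 / 7.5 = 2.267 sts/cm.
21.59 × 2.267 = 48.94 sts.
→ 50.

Cast on 50 stitches.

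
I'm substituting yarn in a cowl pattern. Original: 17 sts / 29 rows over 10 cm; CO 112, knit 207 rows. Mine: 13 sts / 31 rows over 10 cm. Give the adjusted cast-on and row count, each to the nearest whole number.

Stitches: 112 × 13/17 = 85.65 → 86.
Rows: 207 × 31/29 = 221.28 → 221.

Cast on 86 stitches; work 221 rows.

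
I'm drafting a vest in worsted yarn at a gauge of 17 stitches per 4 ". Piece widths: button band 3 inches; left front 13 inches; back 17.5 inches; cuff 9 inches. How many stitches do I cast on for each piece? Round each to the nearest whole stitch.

button band 13; left front 55; back 74; cuff 38.

Rate = 17/4 = 4.25 sts per in.
button band: 3 × 4.25 = 12.75 → 13.
left front: 13 × 4.25 = 55.25 → 55.
back: 17.5 × 4.25 = 74.38 → 74.
cuff: 9 × 4.25 = 38.25 → 38.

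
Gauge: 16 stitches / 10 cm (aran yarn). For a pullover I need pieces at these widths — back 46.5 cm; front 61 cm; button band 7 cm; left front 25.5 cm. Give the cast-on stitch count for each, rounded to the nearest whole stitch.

back 74; front 98; button band 11; left front 41.

Rate = 16/10 = 1.6 sts per cm.
back: 46.5 × 1.6 = 74.40 → 74.
front: 61 × 1.6 = 97.60 → 98.
button band: 7 × 1.6 = 11.20 → 11.
left front: 25.5 × 1.6 = 40.80 → 41.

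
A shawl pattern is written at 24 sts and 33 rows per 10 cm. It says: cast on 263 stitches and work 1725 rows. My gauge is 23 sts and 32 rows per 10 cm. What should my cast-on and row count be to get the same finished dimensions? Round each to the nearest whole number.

Cast on 252 stitches; work 1673 rows.

Stitches: 263 × 23/24 = 252.04 → 252.
Rows: 1725 × 32/33 = 1672.73 → 1673.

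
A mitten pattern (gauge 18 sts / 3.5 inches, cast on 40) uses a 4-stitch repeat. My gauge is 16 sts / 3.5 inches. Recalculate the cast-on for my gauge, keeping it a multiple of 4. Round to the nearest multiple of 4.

CO 36 sts.

40 × 16 / 18 = 35.56.
Nearest multiple of 4: 36.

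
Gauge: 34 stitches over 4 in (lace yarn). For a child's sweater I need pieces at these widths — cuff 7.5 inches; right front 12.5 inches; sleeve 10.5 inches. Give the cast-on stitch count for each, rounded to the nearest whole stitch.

cuff 64; right front 106; sleeve 89.

Rate = 34/4 = 8.5 sts per in.
cuff: 7.5 × 8.5 = 63.75 → 64.
right front: 12.5 × 8.5 = 106.25 → 106.
sleeve: 10.5 × 8.5 = 89.25 → 89.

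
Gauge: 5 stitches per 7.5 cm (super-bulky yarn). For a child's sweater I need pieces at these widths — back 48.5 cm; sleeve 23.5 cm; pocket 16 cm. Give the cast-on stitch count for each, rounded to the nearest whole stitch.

Rate = 5/7.5 = 0.667 sts per cm.
back: 48.5 × 0.667 = 32.33 → 32.
sleeve: 23.5 × 0.667 = 15.67 → 16.
pocket: 16 × 0.667 = 10.67 → 11.

back 32; sleeve 16; pocket 11.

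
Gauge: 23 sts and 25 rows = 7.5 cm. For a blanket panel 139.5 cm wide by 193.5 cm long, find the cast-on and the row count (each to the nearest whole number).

Cast on 428 stitches and work 645 rows.

Stitch gauge = 23/7.5 = 3.067 sts/cm; 139.5 × 3.067 = 427.80 → 428 sts.
Row gauge = 25/7.5 = 3.333 rows/cm; 193.5 × 3.333 = 645.00 → 645 rows.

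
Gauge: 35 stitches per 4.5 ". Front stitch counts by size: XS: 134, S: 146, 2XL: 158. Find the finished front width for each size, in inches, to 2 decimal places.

XS 17.23 inches; S 18.77 inches; 2XL 20.31 inches.

35/4.5 = 7.778 sts per in.
XS: 134 / 7.778 = 17.229 → 17.23 in.
S: 146 / 7.778 = 18.771 → 18.77 in.
2XL: 158 / 7.778 = 20.314 → 20.31 in.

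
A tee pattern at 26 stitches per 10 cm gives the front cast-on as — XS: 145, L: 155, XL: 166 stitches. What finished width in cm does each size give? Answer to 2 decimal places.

26/10 = 2.6 sts per cm.
XS: 145 / 2.6 = 55.769 → 55.77 cm.
L: 155 / 2.6 = 59.615 → 59.62 cm.
XL: 166 / 2.6 = 63.846 → 63.85 cm.

XS 55.77 cm; L 59.62 cm; XL 63.85 cm.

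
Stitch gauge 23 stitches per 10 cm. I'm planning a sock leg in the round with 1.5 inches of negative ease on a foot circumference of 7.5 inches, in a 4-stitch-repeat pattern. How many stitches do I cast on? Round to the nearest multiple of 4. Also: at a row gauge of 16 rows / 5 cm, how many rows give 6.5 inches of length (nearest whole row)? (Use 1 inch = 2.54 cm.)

Cast on 36 stitches; work 53 rows.

Finished = 7.5 − 1.5 = 6 inches.
6 inches × 2.54 = 15.24 cm.
23/10 = 2.3 sts per cm; 15.24 × 2.3 = 35.05 sts.
Nearest multiple of 4 → 36.
6.5 inches = 16.51 cm; × 3.2 = 52.83 → 53 rows.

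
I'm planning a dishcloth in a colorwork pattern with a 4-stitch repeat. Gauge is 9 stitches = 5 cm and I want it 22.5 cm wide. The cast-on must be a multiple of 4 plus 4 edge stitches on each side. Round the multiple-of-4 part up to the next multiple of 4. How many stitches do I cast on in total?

9 / 5 = 1.8 sts per cm.
22.5 × 1.8 = 40.50 sts.
Less 8 edge sts → 32.50 for the repeat.
Next multiple of 4: 36.
Add back 8 edge sts → 44.

44 stitches.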